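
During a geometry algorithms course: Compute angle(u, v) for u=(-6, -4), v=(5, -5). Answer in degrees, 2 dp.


u.v = -10, |u| = sqrt(52) = 7.2111, |v| = sqrt(50) = 7.0711
cos(theta) = u.v/(|u||v|) = -10/sqrt(2600) = -0.196116
theta = acos(-0.196116) = 101.31 degrees

101.31 degrees


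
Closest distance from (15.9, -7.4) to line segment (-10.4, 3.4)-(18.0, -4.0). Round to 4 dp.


Project P onto AB: t = 0.96 (clamped to [0,1])
Closest point on segment: (16.8631, -3.7038)
Distance: 3.8196

3.8196


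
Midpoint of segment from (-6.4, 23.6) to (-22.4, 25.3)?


M = (((-6.4)+(-22.4))/2, (23.6+25.3)/2)
= (-14.4, 24.45)

(-14.4, 24.45)


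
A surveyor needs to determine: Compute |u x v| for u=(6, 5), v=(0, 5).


|u x v| = |6*5 - 5*0|
= |30 - 0| = 30

30


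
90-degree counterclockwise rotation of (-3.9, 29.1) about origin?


90° CCW: (x,y) -> (-y, x)
(-3.9,29.1) -> (-29.1, -3.9)

(-29.1, -3.9)


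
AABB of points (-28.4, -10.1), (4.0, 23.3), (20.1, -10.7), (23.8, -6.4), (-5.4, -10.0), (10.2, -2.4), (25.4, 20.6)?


x range: [-28.4, 25.4]
y range: [-10.7, 23.3]
Bounding box: (-28.4,-10.7) to (25.4,23.3)

(-28.4,-10.7) to (25.4,23.3)


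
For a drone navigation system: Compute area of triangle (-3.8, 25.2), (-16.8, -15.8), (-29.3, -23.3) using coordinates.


Area = |x_A(y_B-y_C) + x_B(y_C-y_A) + x_C(y_A-y_B)|/2
= |(-28.5) + 814.8 + (-1201.3)|/2
= 415/2 = 207.5

207.5


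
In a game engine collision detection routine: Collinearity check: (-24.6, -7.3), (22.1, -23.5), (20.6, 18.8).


Cross product: (22.1-(-24.6))*(18.8-(-7.3)) - ((-23.5)-(-7.3))*(20.6-(-24.6))
= 1951.11

No, not collinear


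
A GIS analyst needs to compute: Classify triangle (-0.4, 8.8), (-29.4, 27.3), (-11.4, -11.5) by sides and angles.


Side lengths squared: AB^2=1183.25, BC^2=1829.44, CA^2=533.09
Sorted: [533.09, 1183.25, 1829.44]
By sides: Scalene, By angles: Obtuse

Scalene, Obtuse


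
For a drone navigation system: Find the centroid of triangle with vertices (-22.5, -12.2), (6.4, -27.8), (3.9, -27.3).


Centroid = ((x_A+x_B+x_C)/3, (y_A+y_B+y_C)/3)
= (((-22.5)+6.4+3.9)/3, ((-12.2)+(-27.8)+(-27.3))/3)
= (-4.0667, -22.4333)

(-4.0667, -22.4333)


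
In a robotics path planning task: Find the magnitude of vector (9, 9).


|u| = sqrt(9^2 + 9^2) = sqrt(162) = 12.7279

12.7279


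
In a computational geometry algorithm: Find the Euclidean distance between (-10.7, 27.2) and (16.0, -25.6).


dx=26.7, dy=-52.8
d^2 = 26.7^2 + (-52.8)^2 = 3500.73
d = sqrt(3500.73) = 59.167

59.167


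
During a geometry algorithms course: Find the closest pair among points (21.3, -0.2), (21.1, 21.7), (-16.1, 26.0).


d(P0,P1) = 21.9009, d(P0,P2) = 45.664, d(P1,P2) = 37.4477
Closest: P0 and P1

Closest pair: (21.3, -0.2) and (21.1, 21.7), distance = 21.9009


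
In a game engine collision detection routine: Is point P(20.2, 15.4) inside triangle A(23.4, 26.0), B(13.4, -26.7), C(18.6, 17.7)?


Cross products: AB x AP = -62.64, BC x BP = -83, CA x CP = -24.32
All same sign? yes

Yes, inside


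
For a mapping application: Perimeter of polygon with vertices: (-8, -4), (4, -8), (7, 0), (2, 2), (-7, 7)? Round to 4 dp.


Sides: (-8, -4)->(4, -8): sqrt(160) = 12.649111, (4, -8)->(7, 0): sqrt(73) = 8.544004, (7, 0)->(2, 2): sqrt(29) = 5.385165, (2, 2)->(-7, 7): sqrt(106) = 10.29563, (-7, 7)->(-8, -4): sqrt(122) = 11.045361
Sum = 47.919271
Perimeter = 47.9193

47.9193


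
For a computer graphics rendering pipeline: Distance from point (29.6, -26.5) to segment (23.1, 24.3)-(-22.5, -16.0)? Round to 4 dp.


Project P onto AB: t = 0.4728 (clamped to [0,1])
Closest point on segment: (1.5422, 5.2478)
Distance: 42.3694

42.3694


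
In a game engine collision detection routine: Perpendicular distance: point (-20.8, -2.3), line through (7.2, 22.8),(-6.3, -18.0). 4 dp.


|cross product| = 803.55
|line direction| = sqrt(1846.89) = 42.9755
Distance = 803.55/sqrt(1846.89) = 18.6979

18.6979


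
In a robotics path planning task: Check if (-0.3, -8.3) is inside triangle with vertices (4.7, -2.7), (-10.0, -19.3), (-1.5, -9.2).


Cross products: AB x AP = -0.68, BC x BP = -4.47, CA x CP = -2.22
All same sign? yes

Yes, inside


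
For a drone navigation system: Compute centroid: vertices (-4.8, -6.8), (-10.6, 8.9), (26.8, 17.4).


Centroid = ((x_A+x_B+x_C)/3, (y_A+y_B+y_C)/3)
= (((-4.8)+(-10.6)+26.8)/3, ((-6.8)+8.9+17.4)/3)
= (3.8, 6.5)

(3.8, 6.5)


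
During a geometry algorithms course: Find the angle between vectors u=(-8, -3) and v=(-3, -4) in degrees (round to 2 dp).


u.v = 36, |u| = sqrt(73) = 8.544, |v| = sqrt(25) = 5
cos(theta) = u.v/(|u||v|) = 36/sqrt(1825) = 0.842696
theta = acos(0.842696) = 32.57 degrees

32.57 degrees


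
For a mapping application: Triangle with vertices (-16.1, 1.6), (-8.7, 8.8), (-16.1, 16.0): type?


Side lengths squared: AB^2=106.6, BC^2=106.6, CA^2=207.36
Sorted: [106.6, 106.6, 207.36]
By sides: Isosceles, By angles: Acute

Isosceles, Acute


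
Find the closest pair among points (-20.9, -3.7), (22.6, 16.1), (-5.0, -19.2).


d(P0,P1) = 47.7942, d(P0,P2) = 22.205, d(P1,P2) = 44.809
Closest: P0 and P2

Closest pair: (-20.9, -3.7) and (-5.0, -19.2), distance = 22.205


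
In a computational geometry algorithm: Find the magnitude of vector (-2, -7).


|u| = sqrt((-2)^2 + (-7)^2) = sqrt(53) = 7.2801

7.2801


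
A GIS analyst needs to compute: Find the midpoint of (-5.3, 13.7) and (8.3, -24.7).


M = (((-5.3)+8.3)/2, (13.7+(-24.7))/2)
= (1.5, -5.5)

(1.5, -5.5)


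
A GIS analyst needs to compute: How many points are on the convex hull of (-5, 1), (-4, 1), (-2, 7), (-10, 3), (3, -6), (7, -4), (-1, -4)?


Convex hull vertices (CCW): (-10, 3), (-1, -4), (3, -6), (7, -4), (-2, 7)
Count = 5

5


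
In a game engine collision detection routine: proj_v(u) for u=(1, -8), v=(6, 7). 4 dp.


u.v = -50, |v| = sqrt(85) = 9.2195
Scalar projection = u.v / |v| = -50 / sqrt(85) = -5.4233

-5.4233


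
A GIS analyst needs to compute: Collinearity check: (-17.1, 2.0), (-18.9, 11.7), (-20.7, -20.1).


Cross product: ((-18.9)-(-17.1))*((-20.1)-2) - (11.7-2)*((-20.7)-(-17.1))
= 74.7

No, not collinear


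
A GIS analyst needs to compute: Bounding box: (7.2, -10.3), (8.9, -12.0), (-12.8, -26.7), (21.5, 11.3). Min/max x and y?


x range: [-12.8, 21.5]
y range: [-26.7, 11.3]
Bounding box: (-12.8,-26.7) to (21.5,11.3)

(-12.8,-26.7) to (21.5,11.3)


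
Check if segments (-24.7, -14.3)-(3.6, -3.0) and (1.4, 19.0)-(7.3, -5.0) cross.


Cross products: d1=-822.87, d2=-77, d3=647.46, d4=-98.41
d1*d2 < 0 and d3*d4 < 0? no

No, they don't intersect


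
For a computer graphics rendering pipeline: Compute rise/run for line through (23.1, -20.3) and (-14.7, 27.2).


slope = (y2-y1)/(x2-x1) = (27.2-(-20.3))/((-14.7)-23.1) = 47.5/(-37.8) = -1.2566

-1.2566


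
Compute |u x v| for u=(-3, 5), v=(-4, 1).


|u x v| = |(-3)*1 - 5*(-4)|
= |(-3) - (-20)| = 17

17


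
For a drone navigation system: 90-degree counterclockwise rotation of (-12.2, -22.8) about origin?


90° CCW: (x,y) -> (-y, x)
(-12.2,-22.8) -> (22.8, -12.2)

(22.8, -12.2)


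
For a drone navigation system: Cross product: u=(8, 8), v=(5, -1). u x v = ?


u x v = u_x*v_y - u_y*v_x = 8*(-1) - 8*5
= (-8) - 40 = -48

-48


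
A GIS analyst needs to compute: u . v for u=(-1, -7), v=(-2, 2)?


u . v = u_x*v_x + u_y*v_y = (-1)*(-2) + (-7)*2
= 2 + (-14) = -12

-12


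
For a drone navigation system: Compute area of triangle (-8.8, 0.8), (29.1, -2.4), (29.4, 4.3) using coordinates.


Area = |x_A(y_B-y_C) + x_B(y_C-y_A) + x_C(y_A-y_B)|/2
= |58.96 + 101.85 + 94.08|/2
= 254.89/2 = 127.445

127.445


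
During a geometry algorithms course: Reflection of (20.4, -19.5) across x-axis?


Reflection over x-axis: (x,y) -> (x,-y)
(20.4, -19.5) -> (20.4, 19.5)

(20.4, 19.5)


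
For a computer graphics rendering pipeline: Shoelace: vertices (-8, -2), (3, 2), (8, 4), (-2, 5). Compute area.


Shoelace sum: ((-8)*2 - 3*(-2)) + (3*4 - 8*2) + (8*5 - (-2)*4) + ((-2)*(-2) - (-8)*5)
= 78
Area = |78|/2 = 39

39


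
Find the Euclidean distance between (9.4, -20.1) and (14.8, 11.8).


dx=5.4, dy=31.9
d^2 = 5.4^2 + 31.9^2 = 1046.77
d = sqrt(1046.77) = 32.3538

32.3538


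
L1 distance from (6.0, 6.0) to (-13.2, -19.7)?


|6-(-13.2)| + |6-(-19.7)| = 19.2 + 25.7 = 44.9

44.9


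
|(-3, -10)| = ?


|u| = sqrt((-3)^2 + (-10)^2) = sqrt(109) = 10.4403

10.4403


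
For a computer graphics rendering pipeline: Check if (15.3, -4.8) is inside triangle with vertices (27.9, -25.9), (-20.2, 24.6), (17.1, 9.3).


Cross products: AB x AP = -378.61, BC x BP = -553.47, CA x CP = -215.64
All same sign? yes

Yes, inside


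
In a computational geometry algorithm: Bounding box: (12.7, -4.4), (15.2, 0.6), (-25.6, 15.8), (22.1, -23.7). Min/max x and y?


x range: [-25.6, 22.1]
y range: [-23.7, 15.8]
Bounding box: (-25.6,-23.7) to (22.1,15.8)

(-25.6,-23.7) to (22.1,15.8)


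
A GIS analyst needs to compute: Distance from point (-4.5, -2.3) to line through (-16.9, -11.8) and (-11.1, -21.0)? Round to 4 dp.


|cross product| = 169.18
|line direction| = sqrt(118.28) = 10.8757
Distance = 169.18/sqrt(118.28) = 15.5558

15.5558


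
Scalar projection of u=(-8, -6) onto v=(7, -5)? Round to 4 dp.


u.v = -26, |v| = sqrt(74) = 8.6023
Scalar projection = u.v / |v| = -26 / sqrt(74) = -3.0224

-3.0224


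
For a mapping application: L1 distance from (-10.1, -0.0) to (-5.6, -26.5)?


|(-10.1)-(-5.6)| + |0-(-26.5)| = 4.5 + 26.5 = 31

31


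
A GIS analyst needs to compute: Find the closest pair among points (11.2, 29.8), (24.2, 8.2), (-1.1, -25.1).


d(P0,P1) = 25.2103, d(P0,P2) = 56.261, d(P1,P2) = 41.8208
Closest: P0 and P1

Closest pair: (11.2, 29.8) and (24.2, 8.2), distance = 25.2103


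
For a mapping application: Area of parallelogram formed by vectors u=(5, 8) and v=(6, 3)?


|u x v| = |5*3 - 8*6|
= |15 - 48| = 33

33


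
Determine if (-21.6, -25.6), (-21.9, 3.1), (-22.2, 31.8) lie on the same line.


Cross product: ((-21.9)-(-21.6))*(31.8-(-25.6)) - (3.1-(-25.6))*((-22.2)-(-21.6))
= 0

Yes, collinear


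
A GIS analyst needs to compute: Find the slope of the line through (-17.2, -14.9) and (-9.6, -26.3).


slope = (y2-y1)/(x2-x1) = ((-26.3)-(-14.9))/((-9.6)-(-17.2)) = (-11.4)/7.6 = -1.5

-1.5


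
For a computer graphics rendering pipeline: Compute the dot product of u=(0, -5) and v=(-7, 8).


u . v = u_x*v_x + u_y*v_y = 0*(-7) + (-5)*8
= 0 + (-40) = -40

-40


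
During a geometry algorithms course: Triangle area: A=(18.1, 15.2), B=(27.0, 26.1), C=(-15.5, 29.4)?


Area = |x_A(y_B-y_C) + x_B(y_C-y_A) + x_C(y_A-y_B)|/2
= |(-59.73) + 383.4 + 168.95|/2
= 492.62/2 = 246.31

246.31


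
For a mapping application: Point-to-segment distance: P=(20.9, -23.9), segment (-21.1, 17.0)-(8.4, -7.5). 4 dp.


Project P onto AB: t = 1 (clamped to [0,1])
Closest point on segment: (8.4, -7.5)
Distance: 20.6206

20.6206


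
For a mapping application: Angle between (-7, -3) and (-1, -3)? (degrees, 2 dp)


u.v = 16, |u| = sqrt(58) = 7.6158, |v| = sqrt(10) = 3.1623
cos(theta) = u.v/(|u||v|) = 16/sqrt(580) = 0.664364
theta = acos(0.664364) = 48.37 degrees

48.37 degrees


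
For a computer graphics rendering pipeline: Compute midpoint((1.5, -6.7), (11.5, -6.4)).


M = ((1.5+11.5)/2, ((-6.7)+(-6.4))/2)
= (6.5, -6.55)

(6.5, -6.55)


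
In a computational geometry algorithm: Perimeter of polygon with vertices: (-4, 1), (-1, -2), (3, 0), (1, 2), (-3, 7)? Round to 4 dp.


Sides: (-4, 1)->(-1, -2): sqrt(18) = 4.242641, (-1, -2)->(3, 0): sqrt(20) = 4.472136, (3, 0)->(1, 2): sqrt(8) = 2.828427, (1, 2)->(-3, 7): sqrt(41) = 6.403124, (-3, 7)->(-4, 1): sqrt(37) = 6.082763
Sum = 24.029091
Perimeter = 24.0291

24.0291


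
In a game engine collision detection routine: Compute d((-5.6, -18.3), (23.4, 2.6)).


dx=29, dy=20.9
d^2 = 29^2 + 20.9^2 = 1277.81
d = sqrt(1277.81) = 35.7465

35.7465


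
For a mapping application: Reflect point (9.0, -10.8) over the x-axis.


Reflection over x-axis: (x,y) -> (x,-y)
(9, -10.8) -> (9, 10.8)

(9, 10.8)


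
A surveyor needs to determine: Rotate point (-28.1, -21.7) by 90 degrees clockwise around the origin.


90° CW: (x,y) -> (y, -x)
(-28.1,-21.7) -> (-21.7, 28.1)

(-21.7, 28.1)


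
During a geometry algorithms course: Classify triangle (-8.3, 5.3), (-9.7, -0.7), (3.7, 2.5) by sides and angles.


Side lengths squared: AB^2=37.96, BC^2=189.8, CA^2=151.84
Sorted: [37.96, 151.84, 189.8]
By sides: Scalene, By angles: Right

Scalene, Right


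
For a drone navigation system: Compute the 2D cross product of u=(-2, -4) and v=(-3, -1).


u x v = u_x*v_y - u_y*v_x = (-2)*(-1) - (-4)*(-3)
= 2 - 12 = -10

-10


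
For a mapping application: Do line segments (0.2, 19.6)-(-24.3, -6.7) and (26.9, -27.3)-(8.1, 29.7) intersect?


Cross products: d1=640.18, d2=2531.12, d3=1851.26, d4=-39.68
d1*d2 < 0 and d3*d4 < 0? no

No, they don't intersect


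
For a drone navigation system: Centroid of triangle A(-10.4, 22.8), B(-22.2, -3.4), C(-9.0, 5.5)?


Centroid = ((x_A+x_B+x_C)/3, (y_A+y_B+y_C)/3)
= (((-10.4)+(-22.2)+(-9))/3, (22.8+(-3.4)+5.5)/3)
= (-13.8667, 8.3)

(-13.8667, 8.3)


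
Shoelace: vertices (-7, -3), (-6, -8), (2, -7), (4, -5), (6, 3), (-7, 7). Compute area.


Shoelace sum: ((-7)*(-8) - (-6)*(-3)) + ((-6)*(-7) - 2*(-8)) + (2*(-5) - 4*(-7)) + (4*3 - 6*(-5)) + (6*7 - (-7)*3) + ((-7)*(-3) - (-7)*7)
= 289
Area = |289|/2 = 144.5

144.5


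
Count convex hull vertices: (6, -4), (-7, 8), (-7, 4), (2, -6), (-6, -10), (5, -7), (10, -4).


Convex hull vertices (CCW): (-7, 4), (-6, -10), (5, -7), (10, -4), (-7, 8)
Count = 5

5


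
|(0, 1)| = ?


|u| = sqrt(0^2 + 1^2) = sqrt(1) = 1

1


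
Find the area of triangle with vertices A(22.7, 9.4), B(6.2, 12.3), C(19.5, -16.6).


Area = |x_A(y_B-y_C) + x_B(y_C-y_A) + x_C(y_A-y_B)|/2
= |656.03 + (-161.2) + (-56.55)|/2
= 438.28/2 = 219.14

219.14


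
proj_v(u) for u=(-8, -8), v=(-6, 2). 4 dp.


u.v = 32, |v| = sqrt(40) = 6.3246
Scalar projection = u.v / |v| = 32 / sqrt(40) = 5.0596

5.0596


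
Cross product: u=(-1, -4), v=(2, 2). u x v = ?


u x v = u_x*v_y - u_y*v_x = (-1)*2 - (-4)*2
= (-2) - (-8) = 6

6


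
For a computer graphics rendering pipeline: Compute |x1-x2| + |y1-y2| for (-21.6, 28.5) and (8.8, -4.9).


|(-21.6)-8.8| + |28.5-(-4.9)| = 30.4 + 33.4 = 63.8

63.8


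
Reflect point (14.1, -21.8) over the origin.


Reflection over origin: (x,y) -> (-x,-y)
(14.1, -21.8) -> (-14.1, 21.8)

(-14.1, 21.8)


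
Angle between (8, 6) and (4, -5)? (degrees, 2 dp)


u.v = 2, |u| = sqrt(100) = 10, |v| = sqrt(41) = 6.4031
cos(theta) = u.v/(|u||v|) = 2/sqrt(4100) = 0.031235
theta = acos(0.031235) = 88.21 degrees

88.21 degrees


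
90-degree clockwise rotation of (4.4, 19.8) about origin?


90° CW: (x,y) -> (y, -x)
(4.4,19.8) -> (19.8, -4.4)

(19.8, -4.4)


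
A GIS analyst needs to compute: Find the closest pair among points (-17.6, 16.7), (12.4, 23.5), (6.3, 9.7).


d(P0,P1) = 30.761, d(P0,P2) = 24.904, d(P1,P2) = 15.0881
Closest: P1 and P2

Closest pair: (12.4, 23.5) and (6.3, 9.7), distance = 15.0881


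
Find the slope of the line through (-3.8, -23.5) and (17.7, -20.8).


slope = (y2-y1)/(x2-x1) = ((-20.8)-(-23.5))/(17.7-(-3.8)) = 2.7/21.5 = 0.1256

0.1256


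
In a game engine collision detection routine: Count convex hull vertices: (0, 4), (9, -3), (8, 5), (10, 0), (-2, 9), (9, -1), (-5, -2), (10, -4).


Convex hull vertices (CCW): (-5, -2), (10, -4), (10, 0), (8, 5), (-2, 9)
Count = 5

5


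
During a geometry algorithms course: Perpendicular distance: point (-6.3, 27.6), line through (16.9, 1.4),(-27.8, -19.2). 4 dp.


|cross product| = 1649.06
|line direction| = sqrt(2422.45) = 49.2184
Distance = 1649.06/sqrt(2422.45) = 33.505

33.505


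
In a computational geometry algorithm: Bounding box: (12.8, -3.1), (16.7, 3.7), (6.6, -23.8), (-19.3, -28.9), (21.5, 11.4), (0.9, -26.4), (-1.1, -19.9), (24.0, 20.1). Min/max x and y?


x range: [-19.3, 24]
y range: [-28.9, 20.1]
Bounding box: (-19.3,-28.9) to (24,20.1)

(-19.3,-28.9) to (24,20.1)


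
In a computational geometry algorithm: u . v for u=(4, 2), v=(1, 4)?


u . v = u_x*v_x + u_y*v_y = 4*1 + 2*4
= 4 + 8 = 12

12


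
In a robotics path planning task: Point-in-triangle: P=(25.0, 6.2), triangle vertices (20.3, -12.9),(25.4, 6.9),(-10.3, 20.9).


Cross products: AB x AP = 4.35, BC x BP = 30.59, CA x CP = 743.32
All same sign? yes

Yes, inside


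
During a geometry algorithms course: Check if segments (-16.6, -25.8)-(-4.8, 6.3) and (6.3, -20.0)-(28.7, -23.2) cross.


Cross products: d1=-203.2, d2=553.6, d3=-666.65, d4=-1423.45
d1*d2 < 0 and d3*d4 < 0? no

No, they don't intersect


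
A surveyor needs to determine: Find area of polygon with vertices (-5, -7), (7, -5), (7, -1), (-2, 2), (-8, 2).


Shoelace sum: ((-5)*(-5) - 7*(-7)) + (7*(-1) - 7*(-5)) + (7*2 - (-2)*(-1)) + ((-2)*2 - (-8)*2) + ((-8)*(-7) - (-5)*2)
= 192
Area = |192|/2 = 96

96


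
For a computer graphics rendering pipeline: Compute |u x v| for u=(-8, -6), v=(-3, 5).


|u x v| = |(-8)*5 - (-6)*(-3)|
= |(-40) - 18| = 58

58


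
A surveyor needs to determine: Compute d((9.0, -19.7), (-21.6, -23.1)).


dx=-30.6, dy=-3.4
d^2 = (-30.6)^2 + (-3.4)^2 = 947.92
d = sqrt(947.92) = 30.7883

30.7883


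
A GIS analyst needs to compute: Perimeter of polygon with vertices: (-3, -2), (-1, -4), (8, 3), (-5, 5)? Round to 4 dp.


Sides: (-3, -2)->(-1, -4): sqrt(8) = 2.828427, (-1, -4)->(8, 3): sqrt(130) = 11.401754, (8, 3)->(-5, 5): sqrt(173) = 13.152946, (-5, 5)->(-3, -2): sqrt(53) = 7.28011
Sum = 34.663237
Perimeter = 34.6632

34.6632


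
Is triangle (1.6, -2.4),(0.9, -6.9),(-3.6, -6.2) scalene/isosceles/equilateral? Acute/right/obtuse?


Side lengths squared: AB^2=20.74, BC^2=20.74, CA^2=41.48
Sorted: [20.74, 20.74, 41.48]
By sides: Isosceles, By angles: Right

Isosceles, Right


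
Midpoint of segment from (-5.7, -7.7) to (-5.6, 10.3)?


M = (((-5.7)+(-5.6))/2, ((-7.7)+10.3)/2)
= (-5.65, 1.3)

(-5.65, 1.3)


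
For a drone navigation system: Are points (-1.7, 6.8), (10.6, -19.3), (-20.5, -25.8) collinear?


Cross product: (10.6-(-1.7))*((-25.8)-6.8) - ((-19.3)-6.8)*((-20.5)-(-1.7))
= -891.66

No, not collinear


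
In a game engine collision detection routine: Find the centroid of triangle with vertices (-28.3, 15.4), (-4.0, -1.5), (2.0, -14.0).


Centroid = ((x_A+x_B+x_C)/3, (y_A+y_B+y_C)/3)
= (((-28.3)+(-4)+2)/3, (15.4+(-1.5)+(-14))/3)
= (-10.1, -0.0333)

(-10.1, -0.0333)


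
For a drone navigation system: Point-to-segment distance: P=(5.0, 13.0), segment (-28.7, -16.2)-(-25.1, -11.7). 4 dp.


Project P onto AB: t = 1 (clamped to [0,1])
Closest point on segment: (-25.1, -11.7)
Distance: 38.9371

38.9371


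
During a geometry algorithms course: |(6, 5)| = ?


|u| = sqrt(6^2 + 5^2) = sqrt(61) = 7.8102

7.8102


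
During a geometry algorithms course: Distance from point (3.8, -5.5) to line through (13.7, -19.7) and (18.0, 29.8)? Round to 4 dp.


|cross product| = 551.11
|line direction| = sqrt(2468.74) = 49.6864
Distance = 551.11/sqrt(2468.74) = 11.0918

11.0918


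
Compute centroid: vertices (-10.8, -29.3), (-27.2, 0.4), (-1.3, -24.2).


Centroid = ((x_A+x_B+x_C)/3, (y_A+y_B+y_C)/3)
= (((-10.8)+(-27.2)+(-1.3))/3, ((-29.3)+0.4+(-24.2))/3)
= (-13.1, -17.7)

(-13.1, -17.7)


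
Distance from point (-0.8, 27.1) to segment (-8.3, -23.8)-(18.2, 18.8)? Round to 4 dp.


Project P onto AB: t = 0.9404 (clamped to [0,1])
Closest point on segment: (16.6216, 16.2626)
Distance: 20.5173

20.5173


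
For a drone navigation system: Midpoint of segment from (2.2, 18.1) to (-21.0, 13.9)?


M = ((2.2+(-21))/2, (18.1+13.9)/2)
= (-9.4, 16)

(-9.4, 16)


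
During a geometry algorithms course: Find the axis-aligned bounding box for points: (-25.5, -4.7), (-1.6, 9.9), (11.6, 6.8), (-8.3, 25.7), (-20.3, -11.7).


x range: [-25.5, 11.6]
y range: [-11.7, 25.7]
Bounding box: (-25.5,-11.7) to (11.6,25.7)

(-25.5,-11.7) to (11.6,25.7)


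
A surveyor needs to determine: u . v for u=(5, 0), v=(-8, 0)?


u . v = u_x*v_x + u_y*v_y = 5*(-8) + 0*0
= (-40) + 0 = -40

-40


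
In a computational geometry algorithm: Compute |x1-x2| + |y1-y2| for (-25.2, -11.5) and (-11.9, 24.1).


|(-25.2)-(-11.9)| + |(-11.5)-24.1| = 13.3 + 35.6 = 48.9

48.9


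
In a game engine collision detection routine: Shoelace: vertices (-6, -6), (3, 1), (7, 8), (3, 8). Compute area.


Shoelace sum: ((-6)*1 - 3*(-6)) + (3*8 - 7*1) + (7*8 - 3*8) + (3*(-6) - (-6)*8)
= 91
Area = |91|/2 = 45.5

45.5


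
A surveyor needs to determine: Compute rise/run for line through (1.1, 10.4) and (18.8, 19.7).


slope = (y2-y1)/(x2-x1) = (19.7-10.4)/(18.8-1.1) = 9.3/17.7 = 0.5254

0.5254


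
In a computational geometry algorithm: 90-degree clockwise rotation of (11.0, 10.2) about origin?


90° CW: (x,y) -> (y, -x)
(11,10.2) -> (10.2, -11)

(10.2, -11)


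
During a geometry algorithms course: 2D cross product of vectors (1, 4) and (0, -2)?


u x v = u_x*v_y - u_y*v_x = 1*(-2) - 4*0
= (-2) - 0 = -2

-2


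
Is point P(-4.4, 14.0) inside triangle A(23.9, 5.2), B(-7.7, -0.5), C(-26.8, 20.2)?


Cross products: AB x AP = -439.39, BC x BP = -345.26, CA x CP = 21.66
All same sign? no

No, outside


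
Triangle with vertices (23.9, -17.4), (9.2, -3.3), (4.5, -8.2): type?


Side lengths squared: AB^2=414.9, BC^2=46.1, CA^2=461
Sorted: [46.1, 414.9, 461]
By sides: Scalene, By angles: Right

Scalene, Right


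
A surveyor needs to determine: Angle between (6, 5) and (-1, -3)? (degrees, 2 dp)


u.v = -21, |u| = sqrt(61) = 7.8102, |v| = sqrt(10) = 3.1623
cos(theta) = u.v/(|u||v|) = -21/sqrt(610) = -0.850265
theta = acos(-0.850265) = 148.24 degrees

148.24 degrees


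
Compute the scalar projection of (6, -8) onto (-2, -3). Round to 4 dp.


u.v = 12, |v| = sqrt(13) = 3.6056
Scalar projection = u.v / |v| = 12 / sqrt(13) = 3.3282

3.3282


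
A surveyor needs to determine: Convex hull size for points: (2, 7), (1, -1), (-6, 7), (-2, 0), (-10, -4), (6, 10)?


Convex hull vertices (CCW): (-10, -4), (1, -1), (6, 10), (-6, 7)
Count = 4

4


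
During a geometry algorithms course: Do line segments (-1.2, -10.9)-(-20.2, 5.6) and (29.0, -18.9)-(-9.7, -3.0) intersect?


Cross products: d1=170.58, d2=-165.87, d3=-346.3, d4=-9.85
d1*d2 < 0 and d3*d4 < 0? no

No, they don't intersect


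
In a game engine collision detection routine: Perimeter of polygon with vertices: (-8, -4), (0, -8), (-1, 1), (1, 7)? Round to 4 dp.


Sides: (-8, -4)->(0, -8): sqrt(80) = 8.944272, (0, -8)->(-1, 1): sqrt(82) = 9.055385, (-1, 1)->(1, 7): sqrt(40) = 6.324555, (1, 7)->(-8, -4): sqrt(202) = 14.21267
Sum = 38.536882
Perimeter = 38.5369

38.5369


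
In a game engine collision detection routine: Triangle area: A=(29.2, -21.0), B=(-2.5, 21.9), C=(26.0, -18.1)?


Area = |x_A(y_B-y_C) + x_B(y_C-y_A) + x_C(y_A-y_B)|/2
= |1168 + (-7.25) + (-1115.4)|/2
= 45.35/2 = 22.675

22.675


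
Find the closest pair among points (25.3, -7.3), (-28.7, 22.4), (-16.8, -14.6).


d(P0,P1) = 61.6286, d(P0,P2) = 42.7282, d(P1,P2) = 38.8666
Closest: P1 and P2

Closest pair: (-28.7, 22.4) and (-16.8, -14.6), distance = 38.8666


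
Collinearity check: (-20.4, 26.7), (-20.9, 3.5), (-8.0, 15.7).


Cross product: ((-20.9)-(-20.4))*(15.7-26.7) - (3.5-26.7)*((-8)-(-20.4))
= 293.18

No, not collinear


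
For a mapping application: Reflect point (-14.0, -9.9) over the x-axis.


Reflection over x-axis: (x,y) -> (x,-y)
(-14, -9.9) -> (-14, 9.9)

(-14, 9.9)


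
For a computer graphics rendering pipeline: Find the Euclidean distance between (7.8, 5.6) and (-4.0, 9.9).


dx=-11.8, dy=4.3
d^2 = (-11.8)^2 + 4.3^2 = 157.73
d = sqrt(157.73) = 12.5591

12.5591


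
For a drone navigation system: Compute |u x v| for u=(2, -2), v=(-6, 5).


|u x v| = |2*5 - (-2)*(-6)|
= |10 - 12| = 2

2


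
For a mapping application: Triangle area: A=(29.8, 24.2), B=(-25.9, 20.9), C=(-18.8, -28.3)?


Area = |x_A(y_B-y_C) + x_B(y_C-y_A) + x_C(y_A-y_B)|/2
= |1466.16 + 1359.75 + (-62.04)|/2
= 2763.87/2 = 1381.935

1381.935


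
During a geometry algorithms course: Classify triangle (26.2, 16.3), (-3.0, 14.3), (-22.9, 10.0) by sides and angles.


Side lengths squared: AB^2=856.64, BC^2=414.5, CA^2=2450.5
Sorted: [414.5, 856.64, 2450.5]
By sides: Scalene, By angles: Obtuse

Scalene, Obtuse


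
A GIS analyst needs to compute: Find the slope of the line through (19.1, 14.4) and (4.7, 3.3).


slope = (y2-y1)/(x2-x1) = (3.3-14.4)/(4.7-19.1) = (-11.1)/(-14.4) = 0.7708

0.7708


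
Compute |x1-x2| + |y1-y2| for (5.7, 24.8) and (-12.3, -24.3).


|5.7-(-12.3)| + |24.8-(-24.3)| = 18 + 49.1 = 67.1

67.1


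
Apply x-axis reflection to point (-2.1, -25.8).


Reflection over x-axis: (x,y) -> (x,-y)
(-2.1, -25.8) -> (-2.1, 25.8)

(-2.1, 25.8)


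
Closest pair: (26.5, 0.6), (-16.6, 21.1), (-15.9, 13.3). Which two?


d(P0,P1) = 47.7269, d(P0,P2) = 44.2612, d(P1,P2) = 7.8313
Closest: P1 and P2

Closest pair: (-16.6, 21.1) and (-15.9, 13.3), distance = 7.8313


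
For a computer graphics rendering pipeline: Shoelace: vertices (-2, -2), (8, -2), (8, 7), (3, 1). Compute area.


Shoelace sum: ((-2)*(-2) - 8*(-2)) + (8*7 - 8*(-2)) + (8*1 - 3*7) + (3*(-2) - (-2)*1)
= 75
Area = |75|/2 = 37.5

37.5


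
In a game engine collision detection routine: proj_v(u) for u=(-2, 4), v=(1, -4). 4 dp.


u.v = -18, |v| = sqrt(17) = 4.1231
Scalar projection = u.v / |v| = -18 / sqrt(17) = -4.3656

-4.3656


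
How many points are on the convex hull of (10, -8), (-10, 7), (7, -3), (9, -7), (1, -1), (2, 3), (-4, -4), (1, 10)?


Convex hull vertices (CCW): (-10, 7), (-4, -4), (10, -8), (1, 10)
Count = 4

4


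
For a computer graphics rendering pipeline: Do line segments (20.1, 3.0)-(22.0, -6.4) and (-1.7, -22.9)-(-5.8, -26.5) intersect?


Cross products: d1=-27.71, d2=17.67, d3=-254.13, d4=-299.51
d1*d2 < 0 and d3*d4 < 0? no

No, they don't intersect


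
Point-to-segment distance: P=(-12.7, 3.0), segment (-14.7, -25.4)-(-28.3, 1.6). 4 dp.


Project P onto AB: t = 0.8092 (clamped to [0,1])
Closest point on segment: (-25.7055, -3.5509)
Distance: 14.5622

14.5622


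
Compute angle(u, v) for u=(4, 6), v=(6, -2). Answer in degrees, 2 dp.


u.v = 12, |u| = sqrt(52) = 7.2111, |v| = sqrt(40) = 6.3246
cos(theta) = u.v/(|u||v|) = 12/sqrt(2080) = 0.263117
theta = acos(0.263117) = 74.74 degrees

74.74 degrees


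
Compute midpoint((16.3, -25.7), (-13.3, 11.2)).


M = ((16.3+(-13.3))/2, ((-25.7)+11.2)/2)
= (1.5, -7.25)

(1.5, -7.25)


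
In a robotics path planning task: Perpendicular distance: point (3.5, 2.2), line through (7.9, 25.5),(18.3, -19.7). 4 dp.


|cross product| = 441.2
|line direction| = sqrt(2151.2) = 46.381
Distance = 441.2/sqrt(2151.2) = 9.5125

9.5125


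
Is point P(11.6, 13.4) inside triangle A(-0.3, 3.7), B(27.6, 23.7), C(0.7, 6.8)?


Cross products: AB x AP = 32.63, BC x BP = 6.67, CA x CP = 27.19
All same sign? yes

Yes, inside


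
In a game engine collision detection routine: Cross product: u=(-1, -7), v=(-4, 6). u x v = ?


u x v = u_x*v_y - u_y*v_x = (-1)*6 - (-7)*(-4)
= (-6) - 28 = -34

-34


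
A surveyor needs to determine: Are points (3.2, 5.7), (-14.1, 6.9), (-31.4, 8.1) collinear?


Cross product: ((-14.1)-3.2)*(8.1-5.7) - (6.9-5.7)*((-31.4)-3.2)
= 0

Yes, collinear


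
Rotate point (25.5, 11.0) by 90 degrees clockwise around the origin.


90° CW: (x,y) -> (y, -x)
(25.5,11) -> (11, -25.5)

(11, -25.5)


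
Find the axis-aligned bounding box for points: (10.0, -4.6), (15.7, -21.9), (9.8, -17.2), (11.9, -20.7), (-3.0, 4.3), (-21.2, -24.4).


x range: [-21.2, 15.7]
y range: [-24.4, 4.3]
Bounding box: (-21.2,-24.4) to (15.7,4.3)

(-21.2,-24.4) to (15.7,4.3)


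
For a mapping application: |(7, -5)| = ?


|u| = sqrt(7^2 + (-5)^2) = sqrt(74) = 8.6023

8.6023


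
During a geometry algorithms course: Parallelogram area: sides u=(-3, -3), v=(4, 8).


|u x v| = |(-3)*8 - (-3)*4|
= |(-24) - (-12)| = 12

12


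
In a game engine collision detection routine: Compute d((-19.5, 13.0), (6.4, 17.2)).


dx=25.9, dy=4.2
d^2 = 25.9^2 + 4.2^2 = 688.45
d = sqrt(688.45) = 26.2383

26.2383


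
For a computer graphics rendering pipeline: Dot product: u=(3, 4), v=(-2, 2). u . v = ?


u . v = u_x*v_x + u_y*v_y = 3*(-2) + 4*2
= (-6) + 8 = 2

2


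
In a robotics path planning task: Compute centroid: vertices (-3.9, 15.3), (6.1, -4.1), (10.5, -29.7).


Centroid = ((x_A+x_B+x_C)/3, (y_A+y_B+y_C)/3)
= (((-3.9)+6.1+10.5)/3, (15.3+(-4.1)+(-29.7))/3)
= (4.2333, -6.1667)

(4.2333, -6.1667)


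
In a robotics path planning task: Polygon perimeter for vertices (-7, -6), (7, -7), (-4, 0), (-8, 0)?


Sides: (-7, -6)->(7, -7): sqrt(197) = 14.035669, (7, -7)->(-4, 0): sqrt(170) = 13.038405, (-4, 0)->(-8, 0): sqrt(16) = 4, (-8, 0)->(-7, -6): sqrt(37) = 6.082763
Sum = 37.156837
Perimeter = 37.1568

37.1568


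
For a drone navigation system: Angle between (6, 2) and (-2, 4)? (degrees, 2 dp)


u.v = -4, |u| = sqrt(40) = 6.3246, |v| = sqrt(20) = 4.4721
cos(theta) = u.v/(|u||v|) = -4/sqrt(800) = -0.141421
theta = acos(-0.141421) = 98.13 degrees

98.13 degrees


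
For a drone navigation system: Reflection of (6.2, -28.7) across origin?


Reflection over origin: (x,y) -> (-x,-y)
(6.2, -28.7) -> (-6.2, 28.7)

(-6.2, 28.7)


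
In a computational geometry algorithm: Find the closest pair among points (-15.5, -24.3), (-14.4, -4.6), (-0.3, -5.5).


d(P0,P1) = 19.7307, d(P0,P2) = 24.176, d(P1,P2) = 14.1287
Closest: P1 and P2

Closest pair: (-14.4, -4.6) and (-0.3, -5.5), distance = 14.1287


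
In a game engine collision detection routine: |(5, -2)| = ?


|u| = sqrt(5^2 + (-2)^2) = sqrt(29) = 5.3852

5.3852


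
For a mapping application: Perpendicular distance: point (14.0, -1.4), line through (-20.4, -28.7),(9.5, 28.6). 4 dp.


|cross product| = 1154.85
|line direction| = sqrt(4177.3) = 64.632
Distance = 1154.85/sqrt(4177.3) = 17.8681

17.8681


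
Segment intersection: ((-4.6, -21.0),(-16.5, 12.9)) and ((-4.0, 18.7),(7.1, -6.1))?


Cross products: d1=-455.55, d2=-374.38, d3=-492.77, d4=-573.94
d1*d2 < 0 and d3*d4 < 0? no

No, they don't intersect


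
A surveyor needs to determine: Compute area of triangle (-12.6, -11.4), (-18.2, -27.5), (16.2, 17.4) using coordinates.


Area = |x_A(y_B-y_C) + x_B(y_C-y_A) + x_C(y_A-y_B)|/2
= |565.74 + (-524.16) + 260.82|/2
= 302.4/2 = 151.2

151.2


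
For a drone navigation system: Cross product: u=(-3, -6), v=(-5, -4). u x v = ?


u x v = u_x*v_y - u_y*v_x = (-3)*(-4) - (-6)*(-5)
= 12 - 30 = -18

-18


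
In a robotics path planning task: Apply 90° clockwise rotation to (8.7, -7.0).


90° CW: (x,y) -> (y, -x)
(8.7,-7) -> (-7, -8.7)

(-7, -8.7)


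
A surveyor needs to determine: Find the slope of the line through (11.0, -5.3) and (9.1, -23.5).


slope = (y2-y1)/(x2-x1) = ((-23.5)-(-5.3))/(9.1-11) = (-18.2)/(-1.9) = 9.5789

9.5789


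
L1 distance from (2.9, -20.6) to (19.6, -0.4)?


|2.9-19.6| + |(-20.6)-(-0.4)| = 16.7 + 20.2 = 36.9

36.9


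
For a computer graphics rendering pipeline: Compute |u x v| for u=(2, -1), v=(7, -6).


|u x v| = |2*(-6) - (-1)*7|
= |(-12) - (-7)| = 5

5


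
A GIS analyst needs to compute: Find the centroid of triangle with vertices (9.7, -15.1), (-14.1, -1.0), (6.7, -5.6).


Centroid = ((x_A+x_B+x_C)/3, (y_A+y_B+y_C)/3)
= ((9.7+(-14.1)+6.7)/3, ((-15.1)+(-1)+(-5.6))/3)
= (0.7667, -7.2333)

(0.7667, -7.2333)


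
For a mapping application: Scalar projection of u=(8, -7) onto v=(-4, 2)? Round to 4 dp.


u.v = -46, |v| = sqrt(20) = 4.4721
Scalar projection = u.v / |v| = -46 / sqrt(20) = -10.2859

-10.2859


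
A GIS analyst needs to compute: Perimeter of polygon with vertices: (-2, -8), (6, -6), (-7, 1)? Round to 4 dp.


Sides: (-2, -8)->(6, -6): sqrt(68) = 8.246211, (6, -6)->(-7, 1): sqrt(218) = 14.764823, (-7, 1)->(-2, -8): sqrt(106) = 10.29563
Sum = 33.306664
Perimeter = 33.3067

33.3067


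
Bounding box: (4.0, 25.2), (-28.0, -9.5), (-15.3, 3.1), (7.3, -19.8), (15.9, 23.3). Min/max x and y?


x range: [-28, 15.9]
y range: [-19.8, 25.2]
Bounding box: (-28,-19.8) to (15.9,25.2)

(-28,-19.8) to (15.9,25.2)


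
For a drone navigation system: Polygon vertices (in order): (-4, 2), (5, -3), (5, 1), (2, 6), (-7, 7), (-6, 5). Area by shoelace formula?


Shoelace sum: ((-4)*(-3) - 5*2) + (5*1 - 5*(-3)) + (5*6 - 2*1) + (2*7 - (-7)*6) + ((-7)*5 - (-6)*7) + ((-6)*2 - (-4)*5)
= 121
Area = |121|/2 = 60.5

60.5


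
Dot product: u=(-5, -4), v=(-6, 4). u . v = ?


u . v = u_x*v_x + u_y*v_y = (-5)*(-6) + (-4)*4
= 30 + (-16) = 14

14


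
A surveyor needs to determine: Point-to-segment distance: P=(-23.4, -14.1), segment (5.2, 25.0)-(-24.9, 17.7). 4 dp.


Project P onto AB: t = 1 (clamped to [0,1])
Closest point on segment: (-24.9, 17.7)
Distance: 31.8354

31.8354


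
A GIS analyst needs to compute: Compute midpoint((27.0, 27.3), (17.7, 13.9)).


M = ((27+17.7)/2, (27.3+13.9)/2)
= (22.35, 20.6)

(22.35, 20.6)


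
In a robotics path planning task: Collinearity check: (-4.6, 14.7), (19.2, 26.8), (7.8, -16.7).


Cross product: (19.2-(-4.6))*((-16.7)-14.7) - (26.8-14.7)*(7.8-(-4.6))
= -897.36

No, not collinear


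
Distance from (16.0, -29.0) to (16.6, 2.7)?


dx=0.6, dy=31.7
d^2 = 0.6^2 + 31.7^2 = 1005.25
d = sqrt(1005.25) = 31.7057

31.7057


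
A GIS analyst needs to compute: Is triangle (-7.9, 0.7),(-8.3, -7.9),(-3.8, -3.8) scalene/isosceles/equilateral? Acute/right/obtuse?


Side lengths squared: AB^2=74.12, BC^2=37.06, CA^2=37.06
Sorted: [37.06, 37.06, 74.12]
By sides: Isosceles, By angles: Right

Isosceles, Right


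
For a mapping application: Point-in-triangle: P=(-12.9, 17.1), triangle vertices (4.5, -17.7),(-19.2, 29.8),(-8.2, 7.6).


Cross products: AB x AP = 1.74, BC x BP = 0.16, CA x CP = 1.74
All same sign? yes

Yes, inside


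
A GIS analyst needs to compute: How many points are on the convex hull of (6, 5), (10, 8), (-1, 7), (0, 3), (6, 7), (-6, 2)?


Convex hull vertices (CCW): (-6, 2), (0, 3), (6, 5), (10, 8), (-1, 7)
Count = 5

5


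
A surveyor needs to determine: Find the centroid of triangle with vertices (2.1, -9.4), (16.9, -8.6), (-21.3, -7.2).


Centroid = ((x_A+x_B+x_C)/3, (y_A+y_B+y_C)/3)
= ((2.1+16.9+(-21.3))/3, ((-9.4)+(-8.6)+(-7.2))/3)
= (-0.7667, -8.4)

(-0.7667, -8.4)


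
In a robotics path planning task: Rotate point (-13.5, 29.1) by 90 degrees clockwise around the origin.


90° CW: (x,y) -> (y, -x)
(-13.5,29.1) -> (29.1, 13.5)

(29.1, 13.5)


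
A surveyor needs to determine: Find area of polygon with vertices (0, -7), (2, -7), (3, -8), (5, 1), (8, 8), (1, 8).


Shoelace sum: (0*(-7) - 2*(-7)) + (2*(-8) - 3*(-7)) + (3*1 - 5*(-8)) + (5*8 - 8*1) + (8*8 - 1*8) + (1*(-7) - 0*8)
= 143
Area = |143|/2 = 71.5

71.5


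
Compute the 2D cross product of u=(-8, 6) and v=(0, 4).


u x v = u_x*v_y - u_y*v_x = (-8)*4 - 6*0
= (-32) - 0 = -32

-32


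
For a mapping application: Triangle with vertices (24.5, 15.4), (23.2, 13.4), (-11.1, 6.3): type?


Side lengths squared: AB^2=5.69, BC^2=1226.9, CA^2=1350.17
Sorted: [5.69, 1226.9, 1350.17]
By sides: Scalene, By angles: Obtuse

Scalene, Obtuse


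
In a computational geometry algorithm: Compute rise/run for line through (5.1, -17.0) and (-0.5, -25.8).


slope = (y2-y1)/(x2-x1) = ((-25.8)-(-17))/((-0.5)-5.1) = (-8.8)/(-5.6) = 1.5714

1.5714


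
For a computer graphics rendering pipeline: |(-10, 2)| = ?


|u| = sqrt((-10)^2 + 2^2) = sqrt(104) = 10.198

10.198


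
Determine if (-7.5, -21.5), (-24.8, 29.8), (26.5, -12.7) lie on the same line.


Cross product: ((-24.8)-(-7.5))*((-12.7)-(-21.5)) - (29.8-(-21.5))*(26.5-(-7.5))
= -1896.44

No, not collinear


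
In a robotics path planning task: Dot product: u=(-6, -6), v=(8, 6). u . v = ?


u . v = u_x*v_x + u_y*v_y = (-6)*8 + (-6)*6
= (-48) + (-36) = -84

-84


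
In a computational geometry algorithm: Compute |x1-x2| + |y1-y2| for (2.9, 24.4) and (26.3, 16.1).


|2.9-26.3| + |24.4-16.1| = 23.4 + 8.3 = 31.7

31.7


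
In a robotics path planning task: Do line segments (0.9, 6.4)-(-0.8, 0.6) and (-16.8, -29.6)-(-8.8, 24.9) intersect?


Cross products: d1=-676.65, d2=-630.4, d3=-41.46, d4=-87.71
d1*d2 < 0 and d3*d4 < 0? no

No, they don't intersect


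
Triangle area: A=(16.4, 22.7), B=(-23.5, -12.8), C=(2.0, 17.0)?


Area = |x_A(y_B-y_C) + x_B(y_C-y_A) + x_C(y_A-y_B)|/2
= |(-488.72) + 133.95 + 71|/2
= 283.77/2 = 141.885

141.885


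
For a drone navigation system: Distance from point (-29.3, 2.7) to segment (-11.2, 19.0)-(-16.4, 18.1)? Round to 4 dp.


Project P onto AB: t = 1 (clamped to [0,1])
Closest point on segment: (-16.4, 18.1)
Distance: 20.0891

20.0891


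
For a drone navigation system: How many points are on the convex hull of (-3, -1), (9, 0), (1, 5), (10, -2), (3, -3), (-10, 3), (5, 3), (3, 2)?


Convex hull vertices (CCW): (-10, 3), (-3, -1), (3, -3), (10, -2), (9, 0), (5, 3), (1, 5)
Count = 7

7


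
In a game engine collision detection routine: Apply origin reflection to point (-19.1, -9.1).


Reflection over origin: (x,y) -> (-x,-y)
(-19.1, -9.1) -> (19.1, 9.1)

(19.1, 9.1)


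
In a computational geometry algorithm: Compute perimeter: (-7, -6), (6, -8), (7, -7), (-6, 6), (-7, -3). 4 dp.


Sides: (-7, -6)->(6, -8): sqrt(173) = 13.152946, (6, -8)->(7, -7): sqrt(2) = 1.414214, (7, -7)->(-6, 6): sqrt(338) = 18.384776, (-6, 6)->(-7, -3): sqrt(82) = 9.055385, (-7, -3)->(-7, -6): sqrt(9) = 3
Sum = 45.007321
Perimeter = 45.0073

45.0073


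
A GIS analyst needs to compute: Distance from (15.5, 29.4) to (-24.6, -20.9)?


dx=-40.1, dy=-50.3
d^2 = (-40.1)^2 + (-50.3)^2 = 4138.1
d = sqrt(4138.1) = 64.3281

64.3281


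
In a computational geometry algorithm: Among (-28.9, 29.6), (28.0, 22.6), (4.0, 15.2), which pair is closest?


d(P0,P1) = 57.329, d(P0,P2) = 35.9134, d(P1,P2) = 25.1149
Closest: P1 and P2

Closest pair: (28.0, 22.6) and (4.0, 15.2), distance = 25.1149


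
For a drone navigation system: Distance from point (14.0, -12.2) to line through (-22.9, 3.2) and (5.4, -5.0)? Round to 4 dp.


|cross product| = 133.24
|line direction| = sqrt(868.13) = 29.464
Distance = 133.24/sqrt(868.13) = 4.5221

4.5221


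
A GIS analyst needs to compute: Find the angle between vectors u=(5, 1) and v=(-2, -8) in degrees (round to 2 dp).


u.v = -18, |u| = sqrt(26) = 5.099, |v| = sqrt(68) = 8.2462
cos(theta) = u.v/(|u||v|) = -18/sqrt(1768) = -0.428086
theta = acos(-0.428086) = 115.35 degrees

115.35 degrees


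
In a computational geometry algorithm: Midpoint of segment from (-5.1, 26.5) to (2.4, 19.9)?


M = (((-5.1)+2.4)/2, (26.5+19.9)/2)
= (-1.35, 23.2)

(-1.35, 23.2)


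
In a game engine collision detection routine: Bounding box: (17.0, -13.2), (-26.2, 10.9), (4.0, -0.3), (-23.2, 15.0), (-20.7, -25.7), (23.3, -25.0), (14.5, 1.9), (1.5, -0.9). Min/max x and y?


x range: [-26.2, 23.3]
y range: [-25.7, 15]
Bounding box: (-26.2,-25.7) to (23.3,15)

(-26.2,-25.7) to (23.3,15)


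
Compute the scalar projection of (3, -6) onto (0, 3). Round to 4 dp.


u.v = -18, |v| = sqrt(9) = 3
Scalar projection = u.v / |v| = -18 / sqrt(9) = -6

-6


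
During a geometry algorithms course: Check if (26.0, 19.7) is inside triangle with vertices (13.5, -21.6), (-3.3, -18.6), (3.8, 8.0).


Cross products: AB x AP = -731.34, BC x BP = -507.45, CA x CP = 770.61
All same sign? no

No, outside
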